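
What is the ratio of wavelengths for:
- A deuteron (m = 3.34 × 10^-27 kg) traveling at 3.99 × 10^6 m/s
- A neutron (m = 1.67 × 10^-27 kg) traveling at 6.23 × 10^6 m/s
λ₁/λ₂ = 0.781

Using λ = h/(mv):

λ₁ = h/(m₁v₁) = 4.97 × 10^-14 m
λ₂ = h/(m₂v₂) = 6.37 × 10^-14 m

Ratio λ₁/λ₂ = (m₂v₂)/(m₁v₁)
         = (1.67 × 10^-27 kg × 6.23 × 10^6 m/s) / (3.34 × 10^-27 kg × 3.99 × 10^6 m/s)
         = 0.781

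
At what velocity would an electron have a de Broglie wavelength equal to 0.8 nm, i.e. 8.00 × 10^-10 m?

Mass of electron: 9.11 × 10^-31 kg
9.09 × 10^5 m/s

From λ = h/(mv), solve for v:

v = h/(mλ)
v = (6.626 × 10^-34 J·s) / (9.11 × 10^-31 kg × 8.00 × 10^-10 m)
v = 9.09 × 10^5 m/s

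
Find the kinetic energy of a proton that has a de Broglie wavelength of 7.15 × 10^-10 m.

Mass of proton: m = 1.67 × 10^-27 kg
2.57 × 10^-22 J (or 1.60 × 10^-3 eV)

From λ = h/√(2mKE), we solve for KE:

λ² = h²/(2mKE)
KE = h²/(2mλ²)
KE = (6.626 × 10^-34 J·s)² / (2 × 1.67 × 10^-27 kg × (7.15 × 10^-10 m)²)
KE = 2.57 × 10^-22 J
KE = 1.60 × 10^-3 eV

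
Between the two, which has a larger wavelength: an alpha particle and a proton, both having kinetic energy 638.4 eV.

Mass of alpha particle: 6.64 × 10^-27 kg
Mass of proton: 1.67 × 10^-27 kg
The proton has the longer wavelength.

Using λ = h/√(2mKE):

For alpha particle: λ₁ = h/√(2m₁KE) = 5.69 × 10^-13 m
For proton: λ₂ = h/√(2m₂KE) = 1.13 × 10^-12 m

Since λ ∝ 1/√m at constant kinetic energy, the lighter particle has the longer wavelength.

The proton has the longer de Broglie wavelength.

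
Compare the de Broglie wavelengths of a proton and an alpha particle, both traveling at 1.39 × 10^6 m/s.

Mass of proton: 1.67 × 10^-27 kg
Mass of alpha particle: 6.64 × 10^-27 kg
The proton has the longer wavelength.

Using λ = h/(mv), since both particles have the same velocity, the wavelength depends only on mass.

For proton: λ₁ = h/(m₁v) = 2.85 × 10^-13 m
For alpha particle: λ₂ = h/(m₂v) = 7.18 × 10^-14 m

Since λ ∝ 1/m at constant velocity, the lighter particle has the longer wavelength.

The proton has the longer de Broglie wavelength.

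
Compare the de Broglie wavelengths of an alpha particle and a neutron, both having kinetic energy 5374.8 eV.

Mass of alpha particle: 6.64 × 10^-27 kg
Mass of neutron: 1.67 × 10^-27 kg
The neutron has the longer wavelength.

Using λ = h/√(2mKE):

For alpha particle: λ₁ = h/√(2m₁KE) = 1.96 × 10^-13 m
For neutron: λ₂ = h/√(2m₂KE) = 3.91 × 10^-13 m

Since λ ∝ 1/√m at constant kinetic energy, the lighter particle has the longer wavelength.

The neutron has the longer de Broglie wavelength.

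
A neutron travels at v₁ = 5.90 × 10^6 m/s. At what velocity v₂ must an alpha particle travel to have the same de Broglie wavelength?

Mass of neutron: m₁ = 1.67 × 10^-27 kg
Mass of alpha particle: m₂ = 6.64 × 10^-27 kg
v₂ = 1.48 × 10^6 m/s

For equal de Broglie wavelengths: λ₁ = λ₂

h/(m₁v₁) = h/(m₂v₂)
m₁v₁ = m₂v₂
v₂ = v₁ · (m₁/m₂)

v₂ = 5.90 × 10^6 m/s × (1.67 × 10^-27 kg / 6.64 × 10^-27 kg)
v₂ = 1.48 × 10^6 m/s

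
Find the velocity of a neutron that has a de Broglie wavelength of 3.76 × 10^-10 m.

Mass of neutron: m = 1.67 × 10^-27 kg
1.06 × 10^3 m/s

From the de Broglie relation λ = h/(mv), we solve for v:

v = h/(mλ)
v = (6.626 × 10^-34 J·s) / (1.67 × 10^-27 kg × 3.76 × 10^-10 m)
v = 1.06 × 10^3 m/s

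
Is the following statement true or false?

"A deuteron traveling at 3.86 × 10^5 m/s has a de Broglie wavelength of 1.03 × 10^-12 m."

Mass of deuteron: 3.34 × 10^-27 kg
False

The claim is incorrect.

Using λ = h/(mv):
λ = (6.626 × 10^-34 J·s) / (3.34 × 10^-27 kg × 3.86 × 10^5 m/s)
λ = 5.14 × 10^-13 m

The actual wavelength differs from the claimed 1.03 × 10^-12 m.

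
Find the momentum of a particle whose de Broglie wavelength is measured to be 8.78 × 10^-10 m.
7.55 × 10^-25 kg·m/s

From the de Broglie relation λ = h/p, we solve for p:

p = h/λ
p = (6.626 × 10^-34 J·s) / (8.78 × 10^-10 m)
p = 7.55 × 10^-25 kg·m/s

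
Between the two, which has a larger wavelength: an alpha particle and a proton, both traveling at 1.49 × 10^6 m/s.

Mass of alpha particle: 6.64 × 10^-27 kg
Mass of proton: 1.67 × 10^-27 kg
The proton has the longer wavelength.

Using λ = h/(mv), since both particles have the same velocity, the wavelength depends only on mass.

For alpha particle: λ₁ = h/(m₁v) = 6.70 × 10^-14 m
For proton: λ₂ = h/(m₂v) = 2.66 × 10^-13 m

Since λ ∝ 1/m at constant velocity, the lighter particle has the longer wavelength.

The proton has the longer de Broglie wavelength.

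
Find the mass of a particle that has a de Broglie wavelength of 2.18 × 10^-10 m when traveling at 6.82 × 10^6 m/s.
4.46 × 10^-31 kg

From the de Broglie relation λ = h/(mv), we solve for m:

m = h/(λv)
m = (6.626 × 10^-34 J·s) / (2.18 × 10^-10 m × 6.82 × 10^6 m/s)
m = 4.46 × 10^-31 kg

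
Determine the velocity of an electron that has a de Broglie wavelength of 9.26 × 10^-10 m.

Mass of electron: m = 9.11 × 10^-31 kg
7.85 × 10^5 m/s

From the de Broglie relation λ = h/(mv), we solve for v:

v = h/(mλ)
v = (6.626 × 10^-34 J·s) / (9.11 × 10^-31 kg × 9.26 × 10^-10 m)
v = 7.85 × 10^5 m/s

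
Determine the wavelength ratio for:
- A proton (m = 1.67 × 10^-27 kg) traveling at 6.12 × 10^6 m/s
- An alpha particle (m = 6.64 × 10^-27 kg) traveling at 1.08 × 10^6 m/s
λ₁/λ₂ = 0.702

Using λ = h/(mv):

λ₁ = h/(m₁v₁) = 6.48 × 10^-14 m
λ₂ = h/(m₂v₂) = 9.24 × 10^-14 m

Ratio λ₁/λ₂ = (m₂v₂)/(m₁v₁)
         = (6.64 × 10^-27 kg × 1.08 × 10^6 m/s) / (1.67 × 10^-27 kg × 6.12 × 10^6 m/s)
         = 0.702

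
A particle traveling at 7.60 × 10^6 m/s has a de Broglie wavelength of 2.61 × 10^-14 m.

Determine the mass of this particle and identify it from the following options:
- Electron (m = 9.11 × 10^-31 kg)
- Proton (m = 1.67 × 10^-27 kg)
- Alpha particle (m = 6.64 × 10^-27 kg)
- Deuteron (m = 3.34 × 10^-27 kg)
The particle is a deuteron.

From λ = h/(mv), solve for mass:

m = h/(λv)
m = (6.626 × 10^-34 J·s) / (2.61 × 10^-14 m × 7.60 × 10^6 m/s)
m = 3.34 × 10^-27 kg

Comparing with the listed masses, this is closest to a deuteron.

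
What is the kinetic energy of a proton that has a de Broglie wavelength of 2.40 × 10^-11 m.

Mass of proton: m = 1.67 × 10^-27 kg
2.28 × 10^-19 J (or 1.42 eV)

From λ = h/√(2mKE), we solve for KE:

λ² = h²/(2mKE)
KE = h²/(2mλ²)
KE = (6.626 × 10^-34 J·s)² / (2 × 1.67 × 10^-27 kg × (2.40 × 10^-11 m)²)
KE = 2.28 × 10^-19 J
KE = 1.42 eV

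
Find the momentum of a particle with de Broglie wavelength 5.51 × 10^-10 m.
1.20 × 10^-24 kg·m/s

From the de Broglie relation λ = h/p, we solve for p:

p = h/λ
p = (6.626 × 10^-34 J·s) / (5.51 × 10^-10 m)
p = 1.20 × 10^-24 kg·m/s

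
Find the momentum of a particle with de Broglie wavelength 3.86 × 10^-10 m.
1.72 × 10^-24 kg·m/s

From the de Broglie relation λ = h/p, we solve for p:

p = h/λ
p = (6.626 × 10^-34 J·s) / (3.86 × 10^-10 m)
p = 1.72 × 10^-24 kg·m/s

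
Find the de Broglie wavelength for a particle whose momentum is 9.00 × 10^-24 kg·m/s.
7.36 × 10^-11 m

Using the de Broglie relation λ = h/p:

λ = h/p
λ = (6.626 × 10^-34 J·s) / (9.00 × 10^-24 kg·m/s)
λ = 7.36 × 10^-11 m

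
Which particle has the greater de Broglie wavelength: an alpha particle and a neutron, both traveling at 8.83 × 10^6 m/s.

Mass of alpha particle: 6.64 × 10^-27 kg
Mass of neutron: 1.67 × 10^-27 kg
The neutron has the longer wavelength.

Using λ = h/(mv), since both particles have the same velocity, the wavelength depends only on mass.

For alpha particle: λ₁ = h/(m₁v) = 1.13 × 10^-14 m
For neutron: λ₂ = h/(m₂v) = 4.49 × 10^-14 m

Since λ ∝ 1/m at constant velocity, the lighter particle has the longer wavelength.

The neutron has the longer de Broglie wavelength.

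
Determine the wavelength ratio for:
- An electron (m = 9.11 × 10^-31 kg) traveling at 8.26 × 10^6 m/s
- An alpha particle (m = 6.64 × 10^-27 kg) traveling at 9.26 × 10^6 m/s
λ₁/λ₂ = 8.17 × 10^3

Using λ = h/(mv):

λ₁ = h/(m₁v₁) = 8.81 × 10^-11 m
λ₂ = h/(m₂v₂) = 1.08 × 10^-14 m

Ratio λ₁/λ₂ = (m₂v₂)/(m₁v₁)
         = (6.64 × 10^-27 kg × 9.26 × 10^6 m/s) / (9.11 × 10^-31 kg × 8.26 × 10^6 m/s)
         = 8.17 × 10^3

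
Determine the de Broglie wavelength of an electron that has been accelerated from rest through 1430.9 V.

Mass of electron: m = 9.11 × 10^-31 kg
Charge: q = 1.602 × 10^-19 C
3.24 × 10^-11 m

When a particle is accelerated through voltage V, it gains kinetic energy KE = qV.

The de Broglie wavelength is then λ = h/√(2mqV):

λ = h/√(2mqV)
λ = (6.626 × 10^-34 J·s) / √(2 × 9.11 × 10^-31 kg × 1.602 × 10^-19 C × 1430.9 V)
λ = 3.24 × 10^-11 m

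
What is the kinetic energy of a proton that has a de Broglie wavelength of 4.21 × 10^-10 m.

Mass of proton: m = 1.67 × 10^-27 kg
7.42 × 10^-22 J (or 4.63 × 10^-3 eV)

From λ = h/√(2mKE), we solve for KE:

λ² = h²/(2mKE)
KE = h²/(2mλ²)
KE = (6.626 × 10^-34 J·s)² / (2 × 1.67 × 10^-27 kg × (4.21 × 10^-10 m)²)
KE = 7.42 × 10^-22 J
KE = 4.63 × 10^-3 eV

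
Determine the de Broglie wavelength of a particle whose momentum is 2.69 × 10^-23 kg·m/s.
2.46 × 10^-11 m

Using the de Broglie relation λ = h/p:

λ = h/p
λ = (6.626 × 10^-34 J·s) / (2.69 × 10^-23 kg·m/s)
λ = 2.46 × 10^-11 m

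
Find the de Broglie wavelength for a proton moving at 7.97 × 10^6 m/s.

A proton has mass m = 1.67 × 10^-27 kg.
4.98 × 10^-14 m

Using the de Broglie relation λ = h/(mv):

λ = h/(mv)
λ = (6.626 × 10^-34 J·s) / (1.67 × 10^-27 kg × 7.97 × 10^6 m/s)
λ = 4.98 × 10^-14 m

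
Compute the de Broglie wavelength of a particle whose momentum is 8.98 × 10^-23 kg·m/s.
7.38 × 10^-12 m

Using the de Broglie relation λ = h/p:

λ = h/p
λ = (6.626 × 10^-34 J·s) / (8.98 × 10^-23 kg·m/s)
λ = 7.38 × 10^-12 m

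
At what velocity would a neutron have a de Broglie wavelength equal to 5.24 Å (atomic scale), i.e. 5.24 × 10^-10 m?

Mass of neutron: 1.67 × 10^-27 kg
7.57 × 10^2 m/s

From λ = h/(mv), solve for v:

v = h/(mλ)
v = (6.626 × 10^-34 J·s) / (1.67 × 10^-27 kg × 5.24 × 10^-10 m)
v = 7.57 × 10^2 m/s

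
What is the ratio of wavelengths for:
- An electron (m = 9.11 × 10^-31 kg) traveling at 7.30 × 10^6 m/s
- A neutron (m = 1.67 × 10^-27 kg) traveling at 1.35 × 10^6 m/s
λ₁/λ₂ = 339

Using λ = h/(mv):

λ₁ = h/(m₁v₁) = 9.96 × 10^-11 m
λ₂ = h/(m₂v₂) = 2.94 × 10^-13 m

Ratio λ₁/λ₂ = (m₂v₂)/(m₁v₁)
         = (1.67 × 10^-27 kg × 1.35 × 10^6 m/s) / (9.11 × 10^-31 kg × 7.30 × 10^6 m/s)
         = 339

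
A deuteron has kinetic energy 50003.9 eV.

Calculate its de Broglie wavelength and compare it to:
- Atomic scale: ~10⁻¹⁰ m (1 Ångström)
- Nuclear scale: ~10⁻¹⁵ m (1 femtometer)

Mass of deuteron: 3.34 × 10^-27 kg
λ = 9.06 × 10^-14 m, which is between nuclear and atomic scales.

Using λ = h/√(2mKE):

KE = 50003.9 eV = 8.012 × 10^-15 J

λ = h/√(2mKE)
λ = (6.626 × 10^-34 J·s) / √(2 × 3.34 × 10^-27 kg × 8.012 × 10^-15 J)
λ = 9.06 × 10^-14 m

Comparison:
- Atomic scale (10⁻¹⁰ m): λ is 0.00091× this size
- Nuclear scale (10⁻¹⁵ m): λ is 91× this size

The wavelength is between nuclear and atomic scales.

This wavelength is appropriate for probing atomic structure but too large for nuclear physics experiments.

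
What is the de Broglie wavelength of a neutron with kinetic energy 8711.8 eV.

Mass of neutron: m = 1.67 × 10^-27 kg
3.07 × 10^-13 m

Using λ = h/√(2mKE):

First convert KE to Joules: KE = 8711.8 eV = 1.396 × 10^-15 J

λ = h/√(2mKE)
λ = (6.626 × 10^-34 J·s) / √(2 × 1.67 × 10^-27 kg × 1.396 × 10^-15 J)
λ = 3.07 × 10^-13 m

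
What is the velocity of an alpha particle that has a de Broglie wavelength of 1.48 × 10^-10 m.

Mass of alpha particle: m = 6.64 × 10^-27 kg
6.74 × 10^2 m/s

From the de Broglie relation λ = h/(mv), we solve for v:

v = h/(mλ)
v = (6.626 × 10^-34 J·s) / (6.64 × 10^-27 kg × 1.48 × 10^-10 m)
v = 6.74 × 10^2 m/s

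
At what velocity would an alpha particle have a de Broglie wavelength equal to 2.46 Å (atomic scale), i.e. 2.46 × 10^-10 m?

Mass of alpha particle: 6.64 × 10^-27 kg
4.06 × 10^2 m/s

From λ = h/(mv), solve for v:

v = h/(mλ)
v = (6.626 × 10^-34 J·s) / (6.64 × 10^-27 kg × 2.46 × 10^-10 m)
v = 4.06 × 10^2 m/s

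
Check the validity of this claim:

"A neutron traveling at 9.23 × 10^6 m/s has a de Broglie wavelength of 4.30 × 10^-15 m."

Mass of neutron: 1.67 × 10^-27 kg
False

The claim is incorrect.

Using λ = h/(mv):
λ = (6.626 × 10^-34 J·s) / (1.67 × 10^-27 kg × 9.23 × 10^6 m/s)
λ = 4.30 × 10^-14 m

The actual wavelength differs from the claimed 4.30 × 10^-15 m.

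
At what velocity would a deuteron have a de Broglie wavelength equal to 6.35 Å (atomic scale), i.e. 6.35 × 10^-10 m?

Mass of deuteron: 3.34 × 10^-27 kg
3.12 × 10^2 m/s

From λ = h/(mv), solve for v:

v = h/(mλ)
v = (6.626 × 10^-34 J·s) / (3.34 × 10^-27 kg × 6.35 × 10^-10 m)
v = 3.12 × 10^2 m/s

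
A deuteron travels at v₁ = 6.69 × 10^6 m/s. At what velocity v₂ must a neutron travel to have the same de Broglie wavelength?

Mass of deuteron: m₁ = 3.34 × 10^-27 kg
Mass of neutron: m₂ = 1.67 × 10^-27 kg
v₂ = 1.34 × 10^7 m/s

For equal de Broglie wavelengths: λ₁ = λ₂

h/(m₁v₁) = h/(m₂v₂)
m₁v₁ = m₂v₂
v₂ = v₁ · (m₁/m₂)

v₂ = 6.69 × 10^6 m/s × (3.34 × 10^-27 kg / 1.67 × 10^-27 kg)
v₂ = 1.34 × 10^7 m/s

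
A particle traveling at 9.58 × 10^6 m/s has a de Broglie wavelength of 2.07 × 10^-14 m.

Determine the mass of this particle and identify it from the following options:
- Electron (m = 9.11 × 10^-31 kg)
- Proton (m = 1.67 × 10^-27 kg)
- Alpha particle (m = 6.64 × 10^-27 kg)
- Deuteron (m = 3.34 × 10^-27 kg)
The particle is a deuteron.

From λ = h/(mv), solve for mass:

m = h/(λv)
m = (6.626 × 10^-34 J·s) / (2.07 × 10^-14 m × 9.58 × 10^6 m/s)
m = 3.34 × 10^-27 kg

Comparing with the listed masses, this is closest to a deuteron.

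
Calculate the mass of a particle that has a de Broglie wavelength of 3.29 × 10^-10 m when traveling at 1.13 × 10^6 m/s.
1.78 × 10^-30 kg

From the de Broglie relation λ = h/(mv), we solve for m:

m = h/(λv)
m = (6.626 × 10^-34 J·s) / (3.29 × 10^-10 m × 1.13 × 10^6 m/s)
m = 1.78 × 10^-30 kg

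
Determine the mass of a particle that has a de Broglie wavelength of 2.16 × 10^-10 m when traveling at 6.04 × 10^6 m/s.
5.08 × 10^-31 kg

From the de Broglie relation λ = h/(mv), we solve for m:

m = h/(λv)
m = (6.626 × 10^-34 J·s) / (2.16 × 10^-10 m × 6.04 × 10^6 m/s)
m = 5.08 × 10^-31 kg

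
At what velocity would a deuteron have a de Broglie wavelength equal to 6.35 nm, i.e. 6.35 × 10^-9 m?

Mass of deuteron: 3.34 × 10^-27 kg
3.12 × 10^1 m/s

From λ = h/(mv), solve for v:

v = h/(mλ)
v = (6.626 × 10^-34 J·s) / (3.34 × 10^-27 kg × 6.35 × 10^-9 m)
v = 3.12 × 10^1 m/s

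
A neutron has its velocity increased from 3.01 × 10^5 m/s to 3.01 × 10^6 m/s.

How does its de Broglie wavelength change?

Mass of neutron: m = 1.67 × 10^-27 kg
The wavelength decreases by a factor of 10.

Using λ = h/(mv):

Initial wavelength: λ₁ = h/(mv₁) = 1.32 × 10^-12 m
Final wavelength: λ₂ = h/(mv₂) = 1.32 × 10^-13 m

Since λ ∝ 1/v, when velocity increases by a factor of 10, the wavelength decreases by a factor of 10.

λ₂/λ₁ = v₁/v₂ = 1/10

The wavelength decreases by a factor of 10.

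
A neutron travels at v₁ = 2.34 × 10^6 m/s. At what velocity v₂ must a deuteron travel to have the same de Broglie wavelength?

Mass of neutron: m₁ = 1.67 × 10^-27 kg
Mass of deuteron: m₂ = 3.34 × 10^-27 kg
v₂ = 1.17 × 10^6 m/s

For equal de Broglie wavelengths: λ₁ = λ₂

h/(m₁v₁) = h/(m₂v₂)
m₁v₁ = m₂v₂
v₂ = v₁ · (m₁/m₂)

v₂ = 2.34 × 10^6 m/s × (1.67 × 10^-27 kg / 3.34 × 10^-27 kg)
v₂ = 1.17 × 10^6 m/s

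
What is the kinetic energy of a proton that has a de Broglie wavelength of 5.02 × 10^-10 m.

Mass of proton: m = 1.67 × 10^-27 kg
5.22 × 10^-22 J (or 3.26 × 10^-3 eV)

From λ = h/√(2mKE), we solve for KE:

λ² = h²/(2mKE)
KE = h²/(2mλ²)
KE = (6.626 × 10^-34 J·s)² / (2 × 1.67 × 10^-27 kg × (5.02 × 10^-10 m)²)
KE = 5.22 × 10^-22 J
KE = 3.26 × 10^-3 eV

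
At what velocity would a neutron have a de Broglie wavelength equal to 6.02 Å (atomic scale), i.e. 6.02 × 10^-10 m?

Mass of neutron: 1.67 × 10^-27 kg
6.59 × 10^2 m/s

From λ = h/(mv), solve for v:

v = h/(mλ)
v = (6.626 × 10^-34 J·s) / (1.67 × 10^-27 kg × 6.02 × 10^-10 m)
v = 6.59 × 10^2 m/s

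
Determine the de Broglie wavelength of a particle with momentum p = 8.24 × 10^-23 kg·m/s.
8.04 × 10^-12 m

Using the de Broglie relation λ = h/p:

λ = h/p
λ = (6.626 × 10^-34 J·s) / (8.24 × 10^-23 kg·m/s)
λ = 8.04 × 10^-12 m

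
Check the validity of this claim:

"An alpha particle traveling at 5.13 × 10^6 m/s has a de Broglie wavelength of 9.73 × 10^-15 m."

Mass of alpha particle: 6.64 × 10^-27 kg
False

The claim is incorrect.

Using λ = h/(mv):
λ = (6.626 × 10^-34 J·s) / (6.64 × 10^-27 kg × 5.13 × 10^6 m/s)
λ = 1.95 × 10^-14 m

The actual wavelength differs from the claimed 9.73 × 10^-15 m.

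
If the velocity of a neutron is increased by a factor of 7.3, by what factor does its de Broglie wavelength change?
The wavelength decreases by a factor of 7.3.

From λ = h/(mv), the wavelength is inversely proportional to velocity:

λ ∝ 1/v

If v → 7.3v, then λ → λ/7.3

When velocity is increased by a factor of 7.3, the wavelength decreases by a factor of 7.3.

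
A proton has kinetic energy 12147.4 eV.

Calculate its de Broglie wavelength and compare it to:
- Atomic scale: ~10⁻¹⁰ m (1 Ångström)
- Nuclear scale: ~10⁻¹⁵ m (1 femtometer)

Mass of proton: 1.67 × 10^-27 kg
λ = 2.60 × 10^-13 m, which is between nuclear and atomic scales.

Using λ = h/√(2mKE):

KE = 12147.4 eV = 1.946 × 10^-15 J

λ = h/√(2mKE)
λ = (6.626 × 10^-34 J·s) / √(2 × 1.67 × 10^-27 kg × 1.946 × 10^-15 J)
λ = 2.60 × 10^-13 m

Comparison:
- Atomic scale (10⁻¹⁰ m): λ is 0.0026× this size
- Nuclear scale (10⁻¹⁵ m): λ is 2.6e+02× this size

The wavelength is between nuclear and atomic scales.

This wavelength is appropriate for probing atomic structure but too large for nuclear physics experiments.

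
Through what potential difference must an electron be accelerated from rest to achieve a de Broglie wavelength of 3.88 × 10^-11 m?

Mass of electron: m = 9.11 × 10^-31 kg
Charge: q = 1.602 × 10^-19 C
999 V

From λ = h/√(2mqV), we solve for V:

λ² = h²/(2mqV)
V = h²/(2mqλ²)
V = (6.626 × 10^-34 J·s)² / (2 × 9.11 × 10^-31 kg × 1.602 × 10^-19 C × (3.88 × 10^-11 m)²)
V = 999 V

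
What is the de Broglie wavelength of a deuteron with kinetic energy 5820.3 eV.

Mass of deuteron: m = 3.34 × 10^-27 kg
2.65 × 10^-13 m

Using λ = h/√(2mKE):

First convert KE to Joules: KE = 5820.3 eV = 9.325 × 10^-16 J

λ = h/√(2mKE)
λ = (6.626 × 10^-34 J·s) / √(2 × 3.34 × 10^-27 kg × 9.325 × 10^-16 J)
λ = 2.65 × 10^-13 m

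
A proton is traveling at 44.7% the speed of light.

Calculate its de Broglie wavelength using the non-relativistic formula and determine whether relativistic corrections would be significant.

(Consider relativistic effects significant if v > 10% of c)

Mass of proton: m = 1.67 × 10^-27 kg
Yes, relativistic corrections are needed.

Using the non-relativistic de Broglie formula λ = h/(mv):

v = 44.7% × c = 1.340 × 10^8 m/s

λ = h/(mv)
λ = (6.626 × 10^-34 J·s) / (1.67 × 10^-27 kg × 1.340 × 10^8 m/s)
λ = 2.96 × 10^-15 m

Since v = 44.7% of c > 10% of c, relativistic corrections ARE significant and the actual wavelength would differ from this non-relativistic estimate.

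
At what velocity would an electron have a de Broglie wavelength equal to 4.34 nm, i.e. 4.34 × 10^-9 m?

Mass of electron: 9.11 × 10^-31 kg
1.68 × 10^5 m/s

From λ = h/(mv), solve for v:

v = h/(mλ)
v = (6.626 × 10^-34 J·s) / (9.11 × 10^-31 kg × 4.34 × 10^-9 m)
v = 1.68 × 10^5 m/s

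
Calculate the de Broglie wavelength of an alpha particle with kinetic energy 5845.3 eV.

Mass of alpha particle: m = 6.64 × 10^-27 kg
1.88 × 10^-13 m

Using λ = h/√(2mKE):

First convert KE to Joules: KE = 5845.3 eV = 9.365 × 10^-16 J

λ = h/√(2mKE)
λ = (6.626 × 10^-34 J·s) / √(2 × 6.64 × 10^-27 kg × 9.365 × 10^-16 J)
λ = 1.88 × 10^-13 m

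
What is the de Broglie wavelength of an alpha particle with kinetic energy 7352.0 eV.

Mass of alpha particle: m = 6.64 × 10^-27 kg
1.68 × 10^-13 m

Using λ = h/√(2mKE):

First convert KE to Joules: KE = 7352.0 eV = 1.178 × 10^-15 J

λ = h/√(2mKE)
λ = (6.626 × 10^-34 J·s) / √(2 × 6.64 × 10^-27 kg × 1.178 × 10^-15 J)
λ = 1.68 × 10^-13 m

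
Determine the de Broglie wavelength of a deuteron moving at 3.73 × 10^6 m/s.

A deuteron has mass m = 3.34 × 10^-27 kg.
5.32 × 10^-14 m

Using the de Broglie relation λ = h/(mv):

λ = h/(mv)
λ = (6.626 × 10^-34 J·s) / (3.34 × 10^-27 kg × 3.73 × 10^6 m/s)
λ = 5.32 × 10^-14 m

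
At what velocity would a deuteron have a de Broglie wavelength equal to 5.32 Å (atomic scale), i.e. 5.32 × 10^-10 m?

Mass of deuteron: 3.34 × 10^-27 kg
3.73 × 10^2 m/s

From λ = h/(mv), solve for v:

v = h/(mλ)
v = (6.626 × 10^-34 J·s) / (3.34 × 10^-27 kg × 5.32 × 10^-10 m)
v = 3.73 × 10^2 m/s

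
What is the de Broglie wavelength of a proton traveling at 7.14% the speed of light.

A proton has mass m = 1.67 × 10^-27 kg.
1.85 × 10^-14 m

Using the de Broglie relation λ = h/(mv):

v = 7.14% × c = 2.141 × 10^7 m/s

λ = h/(mv)
λ = (6.626 × 10^-34 J·s) / (1.67 × 10^-27 kg × 2.141 × 10^7 m/s)
λ = 1.85 × 10^-14 m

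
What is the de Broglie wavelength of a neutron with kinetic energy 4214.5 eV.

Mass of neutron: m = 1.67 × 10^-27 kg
4.41 × 10^-13 m

Using λ = h/√(2mKE):

First convert KE to Joules: KE = 4214.5 eV = 6.752 × 10^-16 J

λ = h/√(2mKE)
λ = (6.626 × 10^-34 J·s) / √(2 × 1.67 × 10^-27 kg × 6.752 × 10^-16 J)
λ = 4.41 × 10^-13 m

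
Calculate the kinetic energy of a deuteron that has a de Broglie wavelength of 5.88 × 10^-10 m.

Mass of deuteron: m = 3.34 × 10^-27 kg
1.90 × 10^-22 J (or 1.19 × 10^-3 eV)

From λ = h/√(2mKE), we solve for KE:

λ² = h²/(2mKE)
KE = h²/(2mλ²)
KE = (6.626 × 10^-34 J·s)² / (2 × 3.34 × 10^-27 kg × (5.88 × 10^-10 m)²)
KE = 1.90 × 10^-22 J
KE = 1.19 × 10^-3 eV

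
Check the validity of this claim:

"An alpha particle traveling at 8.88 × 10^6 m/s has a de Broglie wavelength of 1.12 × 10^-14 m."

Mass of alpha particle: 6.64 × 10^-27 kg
True

The claim is correct.

Using λ = h/(mv):
λ = (6.626 × 10^-34 J·s) / (6.64 × 10^-27 kg × 8.88 × 10^6 m/s)
λ = 1.12 × 10^-14 m

This matches the claimed value.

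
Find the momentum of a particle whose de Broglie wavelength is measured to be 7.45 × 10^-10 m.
8.89 × 10^-25 kg·m/s

From the de Broglie relation λ = h/p, we solve for p:

p = h/λ
p = (6.626 × 10^-34 J·s) / (7.45 × 10^-10 m)
p = 8.89 × 10^-25 kg·m/s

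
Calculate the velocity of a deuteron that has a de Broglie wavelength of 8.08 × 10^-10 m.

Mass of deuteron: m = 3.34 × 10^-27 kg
2.46 × 10^2 m/s

From the de Broglie relation λ = h/(mv), we solve for v:

v = h/(mλ)
v = (6.626 × 10^-34 J·s) / (3.34 × 10^-27 kg × 8.08 × 10^-10 m)
v = 2.46 × 10^2 m/s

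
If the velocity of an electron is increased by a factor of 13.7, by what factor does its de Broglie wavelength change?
The wavelength decreases by a factor of 13.7.

From λ = h/(mv), the wavelength is inversely proportional to velocity:

λ ∝ 1/v

If v → 13.7v, then λ → λ/13.7

When velocity is increased by a factor of 13.7, the wavelength decreases by a factor of 13.7.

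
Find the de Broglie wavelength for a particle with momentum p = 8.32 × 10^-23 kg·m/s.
7.96 × 10^-12 m

Using the de Broglie relation λ = h/p:

λ = h/p
λ = (6.626 × 10^-34 J·s) / (8.32 × 10^-23 kg·m/s)
λ = 7.96 × 10^-12 m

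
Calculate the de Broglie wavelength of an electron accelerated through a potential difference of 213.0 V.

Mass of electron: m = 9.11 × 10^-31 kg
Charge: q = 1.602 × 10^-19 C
8.40 × 10^-11 m

When a particle is accelerated through voltage V, it gains kinetic energy KE = qV.

The de Broglie wavelength is then λ = h/√(2mqV):

λ = h/√(2mqV)
λ = (6.626 × 10^-34 J·s) / √(2 × 9.11 × 10^-31 kg × 1.602 × 10^-19 C × 213.0 V)
λ = 8.40 × 10^-11 m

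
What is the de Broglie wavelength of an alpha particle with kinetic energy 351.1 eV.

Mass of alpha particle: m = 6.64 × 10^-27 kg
7.67 × 10^-13 m

Using λ = h/√(2mKE):

First convert KE to Joules: KE = 351.1 eV = 5.625 × 10^-17 J

λ = h/√(2mKE)
λ = (6.626 × 10^-34 J·s) / √(2 × 6.64 × 10^-27 kg × 5.625 × 10^-17 J)
λ = 7.67 × 10^-13 m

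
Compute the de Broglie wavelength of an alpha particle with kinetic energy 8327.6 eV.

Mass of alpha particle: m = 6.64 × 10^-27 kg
1.57 × 10^-13 m

Using λ = h/√(2mKE):

First convert KE to Joules: KE = 8327.6 eV = 1.334 × 10^-15 J

λ = h/√(2mKE)
λ = (6.626 × 10^-34 J·s) / √(2 × 6.64 × 10^-27 kg × 1.334 × 10^-15 J)
λ = 1.57 × 10^-13 m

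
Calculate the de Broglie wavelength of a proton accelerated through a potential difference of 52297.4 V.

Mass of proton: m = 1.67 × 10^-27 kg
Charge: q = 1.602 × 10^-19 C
1.25 × 10^-13 m

When a particle is accelerated through voltage V, it gains kinetic energy KE = qV.

The de Broglie wavelength is then λ = h/√(2mqV):

λ = h/√(2mqV)
λ = (6.626 × 10^-34 J·s) / √(2 × 1.67 × 10^-27 kg × 1.602 × 10^-19 C × 52297.4 V)
λ = 1.25 × 10^-13 m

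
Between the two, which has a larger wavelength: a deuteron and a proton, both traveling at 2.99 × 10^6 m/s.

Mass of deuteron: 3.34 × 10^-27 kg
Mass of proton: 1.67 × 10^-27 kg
The proton has the longer wavelength.

Using λ = h/(mv), since both particles have the same velocity, the wavelength depends only on mass.

For deuteron: λ₁ = h/(m₁v) = 6.63 × 10^-14 m
For proton: λ₂ = h/(m₂v) = 1.33 × 10^-13 m

Since λ ∝ 1/m at constant velocity, the lighter particle has the longer wavelength.

The proton has the longer de Broglie wavelength.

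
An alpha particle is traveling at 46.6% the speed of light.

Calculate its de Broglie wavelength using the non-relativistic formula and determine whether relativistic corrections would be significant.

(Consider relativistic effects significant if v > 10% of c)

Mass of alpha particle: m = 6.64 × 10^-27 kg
Yes, relativistic corrections are needed.

Using the non-relativistic de Broglie formula λ = h/(mv):

v = 46.6% × c = 1.397 × 10^8 m/s

λ = h/(mv)
λ = (6.626 × 10^-34 J·s) / (6.64 × 10^-27 kg × 1.397 × 10^8 m/s)
λ = 7.14 × 10^-16 m

Since v = 46.6% of c > 10% of c, relativistic corrections ARE significant and the actual wavelength would differ from this non-relativistic estimate.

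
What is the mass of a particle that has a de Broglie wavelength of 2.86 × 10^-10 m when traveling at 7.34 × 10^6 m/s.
3.16 × 10^-31 kg

From the de Broglie relation λ = h/(mv), we solve for m:

m = h/(λv)
m = (6.626 × 10^-34 J·s) / (2.86 × 10^-10 m × 7.34 × 10^6 m/s)
m = 3.16 × 10^-31 kg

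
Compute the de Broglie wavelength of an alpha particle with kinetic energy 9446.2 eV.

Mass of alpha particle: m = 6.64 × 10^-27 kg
1.48 × 10^-13 m

Using λ = h/√(2mKE):

First convert KE to Joules: KE = 9446.2 eV = 1.513 × 10^-15 J

λ = h/√(2mKE)
λ = (6.626 × 10^-34 J·s) / √(2 × 6.64 × 10^-27 kg × 1.513 × 10^-15 J)
λ = 1.48 × 10^-13 m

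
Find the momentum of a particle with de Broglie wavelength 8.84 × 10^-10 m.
7.50 × 10^-25 kg·m/s

From the de Broglie relation λ = h/p, we solve for p:

p = h/λ
p = (6.626 × 10^-34 J·s) / (8.84 × 10^-10 m)
p = 7.50 × 10^-25 kg·m/s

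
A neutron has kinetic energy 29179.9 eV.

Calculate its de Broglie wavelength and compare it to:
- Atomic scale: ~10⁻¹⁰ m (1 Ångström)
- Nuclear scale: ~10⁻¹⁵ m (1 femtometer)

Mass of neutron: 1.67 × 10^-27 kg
λ = 1.68 × 10^-13 m, which is between nuclear and atomic scales.

Using λ = h/√(2mKE):

KE = 29179.9 eV = 4.675 × 10^-15 J

λ = h/√(2mKE)
λ = (6.626 × 10^-34 J·s) / √(2 × 1.67 × 10^-27 kg × 4.675 × 10^-15 J)
λ = 1.68 × 10^-13 m

Comparison:
- Atomic scale (10⁻¹⁰ m): λ is 0.0017× this size
- Nuclear scale (10⁻¹⁵ m): λ is 1.7e+02× this size

The wavelength is between nuclear and atomic scales.

This wavelength is appropriate for probing atomic structure but too large for nuclear physics experiments.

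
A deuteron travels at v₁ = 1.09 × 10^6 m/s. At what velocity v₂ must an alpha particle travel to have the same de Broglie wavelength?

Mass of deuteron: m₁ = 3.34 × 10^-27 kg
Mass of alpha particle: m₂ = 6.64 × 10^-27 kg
v₂ = 5.48 × 10^5 m/s

For equal de Broglie wavelengths: λ₁ = λ₂

h/(m₁v₁) = h/(m₂v₂)
m₁v₁ = m₂v₂
v₂ = v₁ · (m₁/m₂)

v₂ = 1.09 × 10^6 m/s × (3.34 × 10^-27 kg / 6.64 × 10^-27 kg)
v₂ = 5.48 × 10^5 m/s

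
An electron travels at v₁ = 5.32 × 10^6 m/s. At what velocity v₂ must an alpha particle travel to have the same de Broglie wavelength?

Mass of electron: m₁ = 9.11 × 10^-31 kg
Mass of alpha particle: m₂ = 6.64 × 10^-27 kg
v₂ = 7.30 × 10^2 m/s

For equal de Broglie wavelengths: λ₁ = λ₂

h/(m₁v₁) = h/(m₂v₂)
m₁v₁ = m₂v₂
v₂ = v₁ · (m₁/m₂)

v₂ = 5.32 × 10^6 m/s × (9.11 × 10^-31 kg / 6.64 × 10^-27 kg)
v₂ = 7.30 × 10^2 m/s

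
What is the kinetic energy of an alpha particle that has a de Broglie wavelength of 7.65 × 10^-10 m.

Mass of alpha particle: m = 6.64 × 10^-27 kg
5.65 × 10^-23 J (or 3.53 × 10^-4 eV)

From λ = h/√(2mKE), we solve for KE:

λ² = h²/(2mKE)
KE = h²/(2mλ²)
KE = (6.626 × 10^-34 J·s)² / (2 × 6.64 × 10^-27 kg × (7.65 × 10^-10 m)²)
KE = 5.65 × 10^-23 J
KE = 3.53 × 10^-4 eV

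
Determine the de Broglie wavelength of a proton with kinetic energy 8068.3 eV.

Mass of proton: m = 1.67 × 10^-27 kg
3.19 × 10^-13 m

Using λ = h/√(2mKE):

First convert KE to Joules: KE = 8068.3 eV = 1.293 × 10^-15 J

λ = h/√(2mKE)
λ = (6.626 × 10^-34 J·s) / √(2 × 1.67 × 10^-27 kg × 1.293 × 10^-15 J)
λ = 3.19 × 10^-13 m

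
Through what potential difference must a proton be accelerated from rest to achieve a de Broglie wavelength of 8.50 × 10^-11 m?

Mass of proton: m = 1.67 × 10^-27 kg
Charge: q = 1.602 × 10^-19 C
1.14 × 10^-1 V

From λ = h/√(2mqV), we solve for V:

λ² = h²/(2mqV)
V = h²/(2mqλ²)
V = (6.626 × 10^-34 J·s)² / (2 × 1.67 × 10^-27 kg × 1.602 × 10^-19 C × (8.50 × 10^-11 m)²)
V = 1.14 × 10^-1 V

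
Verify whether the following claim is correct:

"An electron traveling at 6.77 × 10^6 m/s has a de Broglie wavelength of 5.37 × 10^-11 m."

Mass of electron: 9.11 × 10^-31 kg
False

The claim is incorrect.

Using λ = h/(mv):
λ = (6.626 × 10^-34 J·s) / (9.11 × 10^-31 kg × 6.77 × 10^6 m/s)
λ = 1.07 × 10^-10 m

The actual wavelength differs from the claimed 5.37 × 10^-11 m.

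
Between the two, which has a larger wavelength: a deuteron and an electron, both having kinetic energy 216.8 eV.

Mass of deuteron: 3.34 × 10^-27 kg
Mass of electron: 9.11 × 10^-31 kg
The electron has the longer wavelength.

Using λ = h/√(2mKE):

For deuteron: λ₁ = h/√(2m₁KE) = 1.38 × 10^-12 m
For electron: λ₂ = h/√(2m₂KE) = 8.33 × 10^-11 m

Since λ ∝ 1/√m at constant kinetic energy, the lighter particle has the longer wavelength.

The electron has the longer de Broglie wavelength.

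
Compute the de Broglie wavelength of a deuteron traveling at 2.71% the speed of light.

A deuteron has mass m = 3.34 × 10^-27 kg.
2.44 × 10^-14 m

Using the de Broglie relation λ = h/(mv):

v = 2.71% × c = 8.124 × 10^6 m/s

λ = h/(mv)
λ = (6.626 × 10^-34 J·s) / (3.34 × 10^-27 kg × 8.124 × 10^6 m/s)
λ = 2.44 × 10^-14 m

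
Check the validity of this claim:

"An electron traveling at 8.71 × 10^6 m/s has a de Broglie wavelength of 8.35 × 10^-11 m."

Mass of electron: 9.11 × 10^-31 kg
True

The claim is correct.

Using λ = h/(mv):
λ = (6.626 × 10^-34 J·s) / (9.11 × 10^-31 kg × 8.71 × 10^6 m/s)
λ = 8.35 × 10^-11 m

This matches the claimed value.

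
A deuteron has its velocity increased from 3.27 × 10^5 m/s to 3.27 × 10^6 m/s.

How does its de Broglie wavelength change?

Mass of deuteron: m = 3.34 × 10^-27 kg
The wavelength decreases by a factor of 10.

Using λ = h/(mv):

Initial wavelength: λ₁ = h/(mv₁) = 6.07 × 10^-13 m
Final wavelength: λ₂ = h/(mv₂) = 6.07 × 10^-14 m

Since λ ∝ 1/v, when velocity increases by a factor of 10, the wavelength decreases by a factor of 10.

λ₂/λ₁ = v₁/v₂ = 1/10

The wavelength decreases by a factor of 10.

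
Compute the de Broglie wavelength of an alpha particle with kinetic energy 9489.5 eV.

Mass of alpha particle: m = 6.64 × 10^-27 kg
1.47 × 10^-13 m

Using λ = h/√(2mKE):

First convert KE to Joules: KE = 9489.5 eV = 1.520 × 10^-15 J

λ = h/√(2mKE)
λ = (6.626 × 10^-34 J·s) / √(2 × 6.64 × 10^-27 kg × 1.520 × 10^-15 J)
λ = 1.47 × 10^-13 m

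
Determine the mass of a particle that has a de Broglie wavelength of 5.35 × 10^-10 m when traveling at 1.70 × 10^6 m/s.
7.29 × 10^-31 kg

From the de Broglie relation λ = h/(mv), we solve for m:

m = h/(λv)
m = (6.626 × 10^-34 J·s) / (5.35 × 10^-10 m × 1.70 × 10^6 m/s)
m = 7.29 × 10^-31 kg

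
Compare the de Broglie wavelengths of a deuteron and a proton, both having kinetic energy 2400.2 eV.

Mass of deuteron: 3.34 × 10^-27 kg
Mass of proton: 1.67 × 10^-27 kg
The proton has the longer wavelength.

Using λ = h/√(2mKE):

For deuteron: λ₁ = h/√(2m₁KE) = 4.13 × 10^-13 m
For proton: λ₂ = h/√(2m₂KE) = 5.85 × 10^-13 m

Since λ ∝ 1/√m at constant kinetic energy, the lighter particle has the longer wavelength.

The proton has the longer de Broglie wavelength.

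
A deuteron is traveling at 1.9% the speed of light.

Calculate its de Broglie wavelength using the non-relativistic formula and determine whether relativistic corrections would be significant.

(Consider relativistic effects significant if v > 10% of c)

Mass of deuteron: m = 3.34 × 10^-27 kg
No, relativistic corrections are not needed.

Using the non-relativistic de Broglie formula λ = h/(mv):

v = 1.9% × c = 5.696 × 10^6 m/s

λ = h/(mv)
λ = (6.626 × 10^-34 J·s) / (3.34 × 10^-27 kg × 5.696 × 10^6 m/s)
λ = 3.48 × 10^-14 m

Since v = 1.9% of c < 10% of c, relativistic corrections are NOT significant and this non-relativistic result is a good approximation.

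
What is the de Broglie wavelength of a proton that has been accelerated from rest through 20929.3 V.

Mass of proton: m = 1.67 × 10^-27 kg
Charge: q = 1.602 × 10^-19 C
1.98 × 10^-13 m

When a particle is accelerated through voltage V, it gains kinetic energy KE = qV.

The de Broglie wavelength is then λ = h/√(2mqV):

λ = h/√(2mqV)
λ = (6.626 × 10^-34 J·s) / √(2 × 1.67 × 10^-27 kg × 1.602 × 10^-19 C × 20929.3 V)
λ = 1.98 × 10^-13 m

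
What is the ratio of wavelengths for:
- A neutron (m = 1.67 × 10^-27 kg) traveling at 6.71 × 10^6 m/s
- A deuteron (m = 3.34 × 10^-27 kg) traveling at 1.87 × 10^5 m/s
λ₁/λ₂ = 0.0557

Using λ = h/(mv):

λ₁ = h/(m₁v₁) = 5.91 × 10^-14 m
λ₂ = h/(m₂v₂) = 1.06 × 10^-12 m

Ratio λ₁/λ₂ = (m₂v₂)/(m₁v₁)
         = (3.34 × 10^-27 kg × 1.87 × 10^5 m/s) / (1.67 × 10^-27 kg × 6.71 × 10^6 m/s)
         = 0.0557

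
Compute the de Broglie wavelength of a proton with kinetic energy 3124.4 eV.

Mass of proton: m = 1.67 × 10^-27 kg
5.12 × 10^-13 m

Using λ = h/√(2mKE):

First convert KE to Joules: KE = 3124.4 eV = 5.006 × 10^-16 J

λ = h/√(2mKE)
λ = (6.626 × 10^-34 J·s) / √(2 × 1.67 × 10^-27 kg × 5.006 × 10^-16 J)
λ = 5.12 × 10^-13 m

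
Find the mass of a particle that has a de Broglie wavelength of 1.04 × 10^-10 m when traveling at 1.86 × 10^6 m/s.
3.43 × 10^-30 kg

From the de Broglie relation λ = h/(mv), we solve for m:

m = h/(λv)
m = (6.626 × 10^-34 J·s) / (1.04 × 10^-10 m × 1.86 × 10^6 m/s)
m = 3.43 × 10^-30 kg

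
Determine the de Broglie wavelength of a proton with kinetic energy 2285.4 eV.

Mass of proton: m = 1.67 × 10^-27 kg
5.99 × 10^-13 m

Using λ = h/√(2mKE):

First convert KE to Joules: KE = 2285.4 eV = 3.662 × 10^-16 J

λ = h/√(2mKE)
λ = (6.626 × 10^-34 J·s) / √(2 × 1.67 × 10^-27 kg × 3.662 × 10^-16 J)
λ = 5.99 × 10^-13 m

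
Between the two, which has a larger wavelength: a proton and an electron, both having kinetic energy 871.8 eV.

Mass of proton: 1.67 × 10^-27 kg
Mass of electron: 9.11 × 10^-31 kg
The electron has the longer wavelength.

Using λ = h/√(2mKE):

For proton: λ₁ = h/√(2m₁KE) = 9.70 × 10^-13 m
For electron: λ₂ = h/√(2m₂KE) = 4.15 × 10^-11 m

Since λ ∝ 1/√m at constant kinetic energy, the lighter particle has the longer wavelength.

The electron has the longer de Broglie wavelength.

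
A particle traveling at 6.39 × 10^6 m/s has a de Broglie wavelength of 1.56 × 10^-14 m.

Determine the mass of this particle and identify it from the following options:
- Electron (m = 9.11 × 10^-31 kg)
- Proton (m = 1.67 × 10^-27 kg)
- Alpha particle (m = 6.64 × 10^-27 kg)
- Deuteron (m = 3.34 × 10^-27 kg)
The particle is an alpha particle.

From λ = h/(mv), solve for mass:

m = h/(λv)
m = (6.626 × 10^-34 J·s) / (1.56 × 10^-14 m × 6.39 × 10^6 m/s)
m = 6.65 × 10^-27 kg

Comparing with the listed masses, this is closest to an alpha particle.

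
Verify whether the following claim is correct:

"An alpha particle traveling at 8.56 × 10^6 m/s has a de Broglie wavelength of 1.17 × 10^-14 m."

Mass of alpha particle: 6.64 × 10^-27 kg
True

The claim is correct.

Using λ = h/(mv):
λ = (6.626 × 10^-34 J·s) / (6.64 × 10^-27 kg × 8.56 × 10^6 m/s)
λ = 1.17 × 10^-14 m

This matches the claimed value.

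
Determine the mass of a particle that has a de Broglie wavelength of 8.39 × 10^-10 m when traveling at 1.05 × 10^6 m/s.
7.52 × 10^-31 kg

From the de Broglie relation λ = h/(mv), we solve for m:

m = h/(λv)
m = (6.626 × 10^-34 J·s) / (8.39 × 10^-10 m × 1.05 × 10^6 m/s)
m = 7.52 × 10^-31 kg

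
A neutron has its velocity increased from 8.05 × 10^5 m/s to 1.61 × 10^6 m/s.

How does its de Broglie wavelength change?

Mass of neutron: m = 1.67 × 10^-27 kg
The wavelength decreases by a factor of 2.

Using λ = h/(mv):

Initial wavelength: λ₁ = h/(mv₁) = 4.93 × 10^-13 m
Final wavelength: λ₂ = h/(mv₂) = 2.46 × 10^-13 m

Since λ ∝ 1/v, when velocity increases by a factor of 2, the wavelength decreases by a factor of 2.

λ₂/λ₁ = v₁/v₂ = 1/2

The wavelength decreases by a factor of 2.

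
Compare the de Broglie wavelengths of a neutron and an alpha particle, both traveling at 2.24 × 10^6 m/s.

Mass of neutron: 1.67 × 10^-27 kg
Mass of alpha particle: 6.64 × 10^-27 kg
The neutron has the longer wavelength.

Using λ = h/(mv), since both particles have the same velocity, the wavelength depends only on mass.

For neutron: λ₁ = h/(m₁v) = 1.77 × 10^-13 m
For alpha particle: λ₂ = h/(m₂v) = 4.45 × 10^-14 m

Since λ ∝ 1/m at constant velocity, the lighter particle has the longer wavelength.

The neutron has the longer de Broglie wavelength.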